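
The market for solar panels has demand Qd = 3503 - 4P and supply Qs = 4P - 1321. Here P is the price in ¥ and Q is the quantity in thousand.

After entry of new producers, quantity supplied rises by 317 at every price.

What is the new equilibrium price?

Initially, 3503 - 4P = 4P - 1321, so 4824 = 8P and P = 603, Q = 1091.
After the shift, demand is Qd = 3503 - 4P and supply is Qs = 4P - 1004.
Setting them equal: 3503 - 4P = 4P - 1004 → 4507 = 8P, so P = 563.375 and Q = 1249.5.

563.375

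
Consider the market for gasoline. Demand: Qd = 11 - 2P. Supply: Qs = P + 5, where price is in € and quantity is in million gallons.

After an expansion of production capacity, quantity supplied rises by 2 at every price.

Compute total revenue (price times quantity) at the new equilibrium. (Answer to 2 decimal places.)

11.11

Before the shock: 11 - 2P = P + 5 ⇒ 6 = 3P ⇒ P = 2, Q = 7.
The shock moves the curves to Qd = 11 - 2P and Qs = P + 7.
New equilibrium: 11 - 2P = P + 7 ⇒ 4 = 3P ⇒ P = 4/3 ≈ 1.3333, Q = 25/3 ≈ 8.3333.
New expenditure = 1.3333 × 8.3333 = 11.11.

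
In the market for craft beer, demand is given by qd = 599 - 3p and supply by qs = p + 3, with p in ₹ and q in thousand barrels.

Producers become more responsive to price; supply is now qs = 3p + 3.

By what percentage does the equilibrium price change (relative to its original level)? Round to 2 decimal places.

Original equilibrium: 599 - 3p = p + 3 gives 596 = 4p, so p = 149 and q = 152.
After the shift, demand is qd = 599 - 3p and supply is qs = 3p + 3.
Clearing the new market: 599 - 3p = 3p + 3, so p = 298/3 ≈ 99.3333 and q = 301.
%Δp = (99.3333 − 149) / 149 × 100 = -33.33%.

-33.33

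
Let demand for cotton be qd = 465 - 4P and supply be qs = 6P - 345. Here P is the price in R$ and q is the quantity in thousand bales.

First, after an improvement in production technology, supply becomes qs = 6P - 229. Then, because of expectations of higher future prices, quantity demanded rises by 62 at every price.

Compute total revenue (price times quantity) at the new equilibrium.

16979.76

Solve the original market: 465 - 4P = 6P - 345, hence P = 81 and q = 141.
After the shift, demand is qd = 527 - 4P and supply is qs = 6P - 229.
New equilibrium: 527 - 4P = 6P - 229 ⇒ 756 = 10P ⇒ P = 75.6, q = 224.6.
New expenditure = 75.6 × 224.6 = 16979.76.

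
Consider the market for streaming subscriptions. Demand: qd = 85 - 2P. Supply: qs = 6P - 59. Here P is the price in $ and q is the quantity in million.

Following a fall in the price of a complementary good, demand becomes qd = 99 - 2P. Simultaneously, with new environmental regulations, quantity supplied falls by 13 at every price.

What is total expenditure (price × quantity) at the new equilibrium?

Before the shock: 85 - 2P = 6P - 59 ⇒ 144 = 8P ⇒ P = 18, q = 49.
With the change applied: demand qd = 99 - 2P, supply qs = 6P - 72.
New equilibrium: 99 - 2P = 6P - 72 ⇒ 171 = 8P ⇒ P = 21.375, q = 56.25.
New expenditure = 21.375 × 56.25 = 1202.34375.

1202.34375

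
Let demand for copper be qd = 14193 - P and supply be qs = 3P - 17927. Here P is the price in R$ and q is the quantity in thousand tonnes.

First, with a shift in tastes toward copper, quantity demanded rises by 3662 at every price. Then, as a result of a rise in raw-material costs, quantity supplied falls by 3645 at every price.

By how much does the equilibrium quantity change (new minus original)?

+1835.25

Initially, 14193 - P = 3P - 17927, so 32120 = 4P and P = 8030, q = 6163.
The new curves are qd = 17855 - P (demand) and qs = 3P - 21572 (supply).
New equilibrium: 17855 - P = 3P - 21572 ⇒ 39427 = 4P ⇒ P = 9856.75, q = 7998.25.
Δq = 7998.25 − 6163 = +1835.25.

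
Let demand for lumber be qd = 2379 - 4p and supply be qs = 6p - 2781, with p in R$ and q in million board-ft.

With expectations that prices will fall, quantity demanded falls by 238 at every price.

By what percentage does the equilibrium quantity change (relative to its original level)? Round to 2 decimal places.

Original equilibrium: 2379 - 4p = 6p - 2781 gives 5160 = 10p, so p = 516 and q = 315.
The shock moves the curves to qd = 2141 - 4p and qs = 6p - 2781.
Clearing the new market: 2141 - 4p = 6p - 2781, so p = 492.2 and q = 172.2.
%Δq = (172.2 − 315) / 315 × 100 = -45.33%.

-45.33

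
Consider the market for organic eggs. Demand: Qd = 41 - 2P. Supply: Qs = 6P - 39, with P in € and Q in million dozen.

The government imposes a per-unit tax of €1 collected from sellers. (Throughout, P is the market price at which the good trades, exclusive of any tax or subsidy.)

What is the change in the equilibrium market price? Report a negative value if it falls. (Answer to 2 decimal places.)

+0.75

Solve the original market: 41 - 2P = 6P - 39, hence P = 10 and Q = 21.
Since sellers keep the price net of the tax, the effective supply curve becomes Qs = 6P - 45.
Setting them equal: 41 - 2P = 6P - 45 → 86 = 8P, so P = 10.75 and Q = 19.5.
ΔP = 10.75 − 10 = +0.75.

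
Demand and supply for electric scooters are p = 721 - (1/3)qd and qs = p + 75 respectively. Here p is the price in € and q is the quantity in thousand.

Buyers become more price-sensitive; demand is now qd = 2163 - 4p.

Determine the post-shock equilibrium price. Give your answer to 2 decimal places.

Before the shock: 2163 - 3p = p + 75 ⇒ 2088 = 4p ⇒ p = 522, q = 597.
With the change applied: demand qd = 2163 - 4p, supply qs = p + 75.
New equilibrium: 2163 - 4p = p + 75 ⇒ 2088 = 5p ⇒ p = 417.6, q = 492.6.

417.60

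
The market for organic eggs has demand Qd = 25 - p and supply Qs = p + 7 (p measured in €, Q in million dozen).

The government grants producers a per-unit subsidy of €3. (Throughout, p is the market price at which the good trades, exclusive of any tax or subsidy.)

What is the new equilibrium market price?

Initially, 25 - p = p + 7, so 18 = 2p and p = 9, Q = 16.
Since sellers receive the price plus the subsidy, the effective supply curve becomes Qs = p + 10.
Setting them equal: 25 - p = p + 10 → 15 = 2p, so p = 7.5 and Q = 17.5.

7.5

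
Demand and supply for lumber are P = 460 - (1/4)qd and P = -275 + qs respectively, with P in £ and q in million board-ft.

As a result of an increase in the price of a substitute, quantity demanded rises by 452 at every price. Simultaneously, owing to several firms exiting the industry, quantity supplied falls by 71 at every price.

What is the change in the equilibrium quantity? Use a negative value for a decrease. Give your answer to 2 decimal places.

+33.60

Original equilibrium: 1840 - 4P = P + 275 gives 1565 = 5P, so P = 313 and q = 588.
The shock moves the curves to qd = 2292 - 4P and qs = P + 204.
Setting them equal: 2292 - 4P = P + 204 → 2088 = 5P, so P = 417.6 and q = 621.6.
Δq = 621.6 − 588 = +33.60.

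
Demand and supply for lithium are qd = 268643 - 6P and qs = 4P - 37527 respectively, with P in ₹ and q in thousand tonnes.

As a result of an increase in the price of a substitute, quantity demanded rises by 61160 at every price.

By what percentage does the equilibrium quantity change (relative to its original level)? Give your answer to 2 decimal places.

+28.80

Solve the original market: 268643 - 6P = 4P - 37527, hence P = 30617 and q = 84941.
With the change applied: demand qd = 329803 - 6P, supply qs = 4P - 37527.
Clearing the new market: 329803 - 6P = 4P - 37527, so P = 36733 and q = 109405.
%Δq = (109405 − 84941) / 84941 × 100 = +28.80%.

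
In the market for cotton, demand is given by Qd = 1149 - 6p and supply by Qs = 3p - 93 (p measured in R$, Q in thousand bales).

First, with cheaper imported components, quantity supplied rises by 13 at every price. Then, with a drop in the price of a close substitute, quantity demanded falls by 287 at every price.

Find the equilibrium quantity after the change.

Before the shock: 1149 - 6p = 3p - 93 ⇒ 1242 = 9p ⇒ p = 138, Q = 321.
The shock moves the curves to Qd = 862 - 6p and Qs = 3p - 80.
Setting them equal: 862 - 6p = 3p - 80 → 942 = 9p, so p = 314/3 ≈ 104.6667 and Q = 234.

234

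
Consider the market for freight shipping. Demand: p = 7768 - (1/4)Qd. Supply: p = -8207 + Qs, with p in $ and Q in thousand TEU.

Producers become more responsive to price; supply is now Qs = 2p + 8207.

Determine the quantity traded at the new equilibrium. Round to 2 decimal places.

15828.67

Before the shock: 31072 - 4p = p + 8207 ⇒ 22865 = 5p ⇒ p = 4573, Q = 12780.
The shock moves the curves to Qd = 31072 - 4p and Qs = 2p + 8207.
Setting them equal: 31072 - 4p = 2p + 8207 → 22865 = 6p, so p = 22865/6 ≈ 3810.8333 and Q = 47486/3 ≈ 15828.6667.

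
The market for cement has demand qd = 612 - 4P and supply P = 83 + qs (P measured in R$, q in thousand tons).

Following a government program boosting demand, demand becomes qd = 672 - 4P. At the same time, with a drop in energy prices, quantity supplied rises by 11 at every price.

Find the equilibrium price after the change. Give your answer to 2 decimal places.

148.80

Before the shock: 612 - 4P = P - 83 ⇒ 695 = 5P ⇒ P = 139, q = 56.
After the shift, demand is qd = 672 - 4P and supply is qs = P - 72.
Setting them equal: 672 - 4P = P - 72 → 744 = 5P, so P = 148.8 and q = 76.8.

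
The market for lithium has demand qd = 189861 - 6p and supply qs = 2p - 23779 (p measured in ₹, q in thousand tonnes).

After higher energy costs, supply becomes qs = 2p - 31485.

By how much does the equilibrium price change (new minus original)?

+963.25

Original equilibrium: 189861 - 6p = 2p - 23779 gives 213640 = 8p, so p = 26705 and q = 29631.
The new curves are qd = 189861 - 6p (demand) and qs = 2p - 31485 (supply).
Equate the new curves: 189861 - 6p = 2p - 31485, giving 221346 = 8p, p = 27668.25, q = 23851.5.
Δp = 27668.25 − 26705 = +963.25.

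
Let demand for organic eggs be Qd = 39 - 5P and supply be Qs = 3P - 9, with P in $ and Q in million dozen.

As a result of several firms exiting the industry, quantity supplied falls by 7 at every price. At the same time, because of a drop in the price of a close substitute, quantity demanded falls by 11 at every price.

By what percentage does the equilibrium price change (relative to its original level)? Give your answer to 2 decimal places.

Original equilibrium: 39 - 5P = 3P - 9 gives 48 = 8P, so P = 6 and Q = 9.
The new curves are Qd = 28 - 5P (demand) and Qs = 3P - 16 (supply).
Equate the new curves: 28 - 5P = 3P - 16, giving 44 = 8P, P = 5.5, Q = 0.5.
%ΔP = (5.5 − 6) / 6 × 100 = -8.33%.

-8.33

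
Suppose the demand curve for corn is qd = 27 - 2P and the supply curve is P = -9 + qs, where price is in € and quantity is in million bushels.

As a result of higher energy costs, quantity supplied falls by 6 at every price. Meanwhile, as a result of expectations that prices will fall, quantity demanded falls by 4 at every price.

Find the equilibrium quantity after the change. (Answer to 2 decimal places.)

Before the shock: 27 - 2P = P + 9 ⇒ 18 = 3P ⇒ P = 6, q = 15.
After the shift, demand is qd = 23 - 2P and supply is qs = P + 3.
Setting them equal: 23 - 2P = P + 3 → 20 = 3P, so P = 20/3 ≈ 6.6667 and q = 29/3 ≈ 9.6667.

9.67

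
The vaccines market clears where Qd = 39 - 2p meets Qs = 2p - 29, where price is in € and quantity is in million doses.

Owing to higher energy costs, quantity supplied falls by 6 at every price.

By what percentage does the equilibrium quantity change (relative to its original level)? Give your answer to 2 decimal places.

-60.00

Original equilibrium: 39 - 2p = 2p - 29 gives 68 = 4p, so p = 17 and Q = 5.
The new curves are Qd = 39 - 2p (demand) and Qs = 2p - 35 (supply).
Clearing the new market: 39 - 2p = 2p - 35, so p = 18.5 and Q = 2.
%ΔQ = (2 − 5) / 5 × 100 = -60.00%.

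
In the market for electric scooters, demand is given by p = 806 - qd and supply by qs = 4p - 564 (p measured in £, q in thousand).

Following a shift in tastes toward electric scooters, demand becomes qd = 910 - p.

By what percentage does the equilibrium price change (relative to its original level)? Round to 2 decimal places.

Original equilibrium: 806 - p = 4p - 564 gives 1370 = 5p, so p = 274 and q = 532.
The shock moves the curves to qd = 910 - p and qs = 4p - 564.
New equilibrium: 910 - p = 4p - 564 ⇒ 1474 = 5p ⇒ p = 294.8, q = 615.2.
%Δp = (294.8 − 274) / 274 × 100 = +7.59%.

+7.59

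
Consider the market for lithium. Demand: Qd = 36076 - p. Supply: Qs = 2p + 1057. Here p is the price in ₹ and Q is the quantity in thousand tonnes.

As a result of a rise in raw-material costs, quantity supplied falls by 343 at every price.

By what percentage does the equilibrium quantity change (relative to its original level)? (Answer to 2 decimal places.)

-0.47

Before the shock: 36076 - p = 2p + 1057 ⇒ 35019 = 3p ⇒ p = 11673, Q = 24403.
The new curves are Qd = 36076 - p (demand) and Qs = 2p + 714 (supply).
New equilibrium: 36076 - p = 2p + 714 ⇒ 35362 = 3p ⇒ p = 35362/3 ≈ 11787.3333, Q = 72866/3 ≈ 24288.6667.
%ΔQ = (24288.6667 − 24403) / 24403 × 100 = -0.47%.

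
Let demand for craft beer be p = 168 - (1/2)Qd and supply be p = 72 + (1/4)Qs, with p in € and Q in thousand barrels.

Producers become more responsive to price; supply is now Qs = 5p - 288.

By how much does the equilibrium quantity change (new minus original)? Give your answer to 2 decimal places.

Solve the original market: 336 - 2p = 4p - 288, hence p = 104 and Q = 128.
The new curves are Qd = 336 - 2p (demand) and Qs = 5p - 288 (supply).
New equilibrium: 336 - 2p = 5p - 288 ⇒ 624 = 7p ⇒ p = 624/7 ≈ 89.1429, Q = 1104/7 ≈ 157.7143.
ΔQ = 157.7143 − 128 = +29.71.

+29.71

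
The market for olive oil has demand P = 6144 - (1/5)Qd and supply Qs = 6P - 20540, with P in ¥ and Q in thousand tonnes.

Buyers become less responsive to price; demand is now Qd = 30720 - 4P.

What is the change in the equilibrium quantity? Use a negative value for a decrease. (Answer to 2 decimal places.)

Original equilibrium: 30720 - 5P = 6P - 20540 gives 51260 = 11P, so P = 4660 and Q = 7420.
After the shift, demand is Qd = 30720 - 4P and supply is Qs = 6P - 20540.
Clearing the new market: 30720 - 4P = 6P - 20540, so P = 5126 and Q = 10216.
ΔQ = 10216 − 7420 = +2796.00.

+2796.00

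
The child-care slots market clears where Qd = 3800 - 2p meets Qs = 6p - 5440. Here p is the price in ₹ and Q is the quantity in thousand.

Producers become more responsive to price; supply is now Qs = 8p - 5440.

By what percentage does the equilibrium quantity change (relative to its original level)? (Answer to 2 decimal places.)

Solve the original market: 3800 - 2p = 6p - 5440, hence p = 1155 and Q = 1490.
The shock moves the curves to Qd = 3800 - 2p and Qs = 8p - 5440.
Equate the new curves: 3800 - 2p = 8p - 5440, giving 9240 = 10p, p = 924, Q = 1952.
%ΔQ = (1952 − 1490) / 1490 × 100 = +31.01%.

+31.01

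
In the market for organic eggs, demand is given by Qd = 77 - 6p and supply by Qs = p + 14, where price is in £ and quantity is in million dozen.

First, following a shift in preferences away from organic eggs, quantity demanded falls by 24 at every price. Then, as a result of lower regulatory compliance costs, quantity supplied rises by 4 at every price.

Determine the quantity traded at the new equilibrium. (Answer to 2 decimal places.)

23.00

Original equilibrium: 77 - 6p = p + 14 gives 63 = 7p, so p = 9 and Q = 23.
With the change applied: demand Qd = 53 - 6p, supply Qs = p + 18.
Equate the new curves: 53 - 6p = p + 18, giving 35 = 7p, p = 5, Q = 23.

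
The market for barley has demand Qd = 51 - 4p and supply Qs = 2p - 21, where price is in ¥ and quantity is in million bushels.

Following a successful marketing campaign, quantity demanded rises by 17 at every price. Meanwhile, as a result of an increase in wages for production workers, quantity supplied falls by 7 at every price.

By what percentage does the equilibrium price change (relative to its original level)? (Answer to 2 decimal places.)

+33.33

Before the shock: 51 - 4p = 2p - 21 ⇒ 72 = 6p ⇒ p = 12, Q = 3.
With the change applied: demand Qd = 68 - 4p, supply Qs = 2p - 28.
Equate the new curves: 68 - 4p = 2p - 28, giving 96 = 6p, p = 16, Q = 4.
%Δp = (16 − 12) / 12 × 100 = +33.33%.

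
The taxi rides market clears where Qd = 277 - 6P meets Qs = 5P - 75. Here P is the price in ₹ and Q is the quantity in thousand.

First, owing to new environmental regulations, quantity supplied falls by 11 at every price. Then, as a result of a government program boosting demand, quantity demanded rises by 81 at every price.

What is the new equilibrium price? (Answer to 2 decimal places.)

40.36

Solve the original market: 277 - 6P = 5P - 75, hence P = 32 and Q = 85.
After the shift, demand is Qd = 358 - 6P and supply is Qs = 5P - 86.
Equate the new curves: 358 - 6P = 5P - 86, giving 444 = 11P, P = 444/11 ≈ 40.3636, Q = 1274/11 ≈ 115.8182.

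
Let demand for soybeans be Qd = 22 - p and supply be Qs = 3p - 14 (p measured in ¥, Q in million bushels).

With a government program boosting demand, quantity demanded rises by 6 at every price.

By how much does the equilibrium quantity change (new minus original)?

+4.5

Before the shock: 22 - p = 3p - 14 ⇒ 36 = 4p ⇒ p = 9, Q = 13.
After the shift, demand is Qd = 28 - p and supply is Qs = 3p - 14.
Setting them equal: 28 - p = 3p - 14 → 42 = 4p, so p = 10.5 and Q = 17.5.
ΔQ = 17.5 − 13 = +4.5.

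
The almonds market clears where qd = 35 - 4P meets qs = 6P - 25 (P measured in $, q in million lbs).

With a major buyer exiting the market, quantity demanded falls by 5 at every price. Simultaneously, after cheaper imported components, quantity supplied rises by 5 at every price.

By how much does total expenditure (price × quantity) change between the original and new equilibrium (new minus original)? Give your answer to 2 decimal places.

Before the shock: 35 - 4P = 6P - 25 ⇒ 60 = 10P ⇒ P = 6, q = 11.
After the shift, demand is qd = 30 - 4P and supply is qs = 6P - 20.
Clearing the new market: 30 - 4P = 6P - 20, so P = 5 and q = 10.
Expenditure moves from 6×11 = 66 to 5×10 = 50; change = -16.00.

-16.00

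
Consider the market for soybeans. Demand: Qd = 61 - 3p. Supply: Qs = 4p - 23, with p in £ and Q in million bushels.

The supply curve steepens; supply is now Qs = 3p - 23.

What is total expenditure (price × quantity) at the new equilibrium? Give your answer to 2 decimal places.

Solve the original market: 61 - 3p = 4p - 23, hence p = 12 and Q = 25.
The new curves are Qd = 61 - 3p (demand) and Qs = 3p - 23 (supply).
Setting them equal: 61 - 3p = 3p - 23 → 84 = 6p, so p = 14 and Q = 19.
New expenditure = 14 × 19 = 266.00.

266.00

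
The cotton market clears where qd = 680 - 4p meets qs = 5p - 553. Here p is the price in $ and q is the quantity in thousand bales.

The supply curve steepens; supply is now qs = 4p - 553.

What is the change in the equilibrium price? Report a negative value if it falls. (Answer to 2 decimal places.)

Solve the original market: 680 - 4p = 5p - 553, hence p = 137 and q = 132.
The shock moves the curves to qd = 680 - 4p and qs = 4p - 553.
New equilibrium: 680 - 4p = 4p - 553 ⇒ 1233 = 8p ⇒ p = 154.125, q = 63.5.
Δp = 154.125 − 137 = +17.13.

+17.13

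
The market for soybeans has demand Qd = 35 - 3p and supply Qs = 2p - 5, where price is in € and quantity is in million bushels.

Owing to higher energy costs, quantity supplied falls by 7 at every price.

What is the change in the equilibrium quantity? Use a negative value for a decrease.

Before the shock: 35 - 3p = 2p - 5 ⇒ 40 = 5p ⇒ p = 8, Q = 11.
After the shift, demand is Qd = 35 - 3p and supply is Qs = 2p - 12.
Clearing the new market: 35 - 3p = 2p - 12, so p = 9.4 and Q = 6.8.
ΔQ = 6.8 − 11 = -4.2.

-4.2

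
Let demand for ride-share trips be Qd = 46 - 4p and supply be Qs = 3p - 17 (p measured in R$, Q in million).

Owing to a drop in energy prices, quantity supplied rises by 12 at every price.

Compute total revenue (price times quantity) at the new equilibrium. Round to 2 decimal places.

122.82

Original equilibrium: 46 - 4p = 3p - 17 gives 63 = 7p, so p = 9 and Q = 10.
The new curves are Qd = 46 - 4p (demand) and Qs = 3p - 5 (supply).
New equilibrium: 46 - 4p = 3p - 5 ⇒ 51 = 7p ⇒ p = 51/7 ≈ 7.2857, Q = 118/7 ≈ 16.8571.
New expenditure = 7.2857 × 16.8571 = 122.82.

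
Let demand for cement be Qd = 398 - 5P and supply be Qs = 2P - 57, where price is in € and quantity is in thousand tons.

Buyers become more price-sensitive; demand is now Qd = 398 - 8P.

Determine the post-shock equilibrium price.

45.5

Before the shock: 398 - 5P = 2P - 57 ⇒ 455 = 7P ⇒ P = 65, Q = 73.
The shock moves the curves to Qd = 398 - 8P and Qs = 2P - 57.
Equate the new curves: 398 - 8P = 2P - 57, giving 455 = 10P, P = 45.5, Q = 34.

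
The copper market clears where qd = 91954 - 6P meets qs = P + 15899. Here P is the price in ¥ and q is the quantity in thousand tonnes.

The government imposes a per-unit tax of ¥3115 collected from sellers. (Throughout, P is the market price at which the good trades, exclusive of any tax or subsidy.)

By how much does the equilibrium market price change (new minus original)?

+445

Initially, 91954 - 6P = P + 15899, so 76055 = 7P and P = 10865, q = 26764.
Since sellers keep the price net of the tax, the effective supply curve becomes qs = P + 12784.
New equilibrium: 91954 - 6P = P + 12784 ⇒ 79170 = 7P ⇒ P = 11310, q = 24094.
ΔP = 11310 − 10865 = +445.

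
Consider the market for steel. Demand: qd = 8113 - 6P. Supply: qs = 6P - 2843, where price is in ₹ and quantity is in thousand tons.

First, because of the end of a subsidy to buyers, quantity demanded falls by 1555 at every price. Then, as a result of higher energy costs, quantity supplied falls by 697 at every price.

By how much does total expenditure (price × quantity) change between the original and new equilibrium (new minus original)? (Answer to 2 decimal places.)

-1135931.50

Original equilibrium: 8113 - 6P = 6P - 2843 gives 10956 = 12P, so P = 913 and q = 2635.
With the change applied: demand qd = 6558 - 6P, supply qs = 6P - 3540.
Equate the new curves: 6558 - 6P = 6P - 3540, giving 10098 = 12P, P = 841.5, q = 1509.
Expenditure moves from 913×2635 = 2405755 to 841.5×1509 = 1269823.5; change = -1135931.50.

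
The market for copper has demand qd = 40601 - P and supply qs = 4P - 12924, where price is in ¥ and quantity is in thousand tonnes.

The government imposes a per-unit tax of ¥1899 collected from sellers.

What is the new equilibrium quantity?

Original equilibrium: 40601 - P = 4P - 12924 gives 53525 = 5P, so P = 10705 and q = 29896.
Since sellers keep the price net of the tax, the effective supply curve becomes qs = 4P - 20520.
Equate the new curves: 40601 - P = 4P - 20520, giving 61121 = 5P, P = 12224.2, q = 28376.8.

28376.8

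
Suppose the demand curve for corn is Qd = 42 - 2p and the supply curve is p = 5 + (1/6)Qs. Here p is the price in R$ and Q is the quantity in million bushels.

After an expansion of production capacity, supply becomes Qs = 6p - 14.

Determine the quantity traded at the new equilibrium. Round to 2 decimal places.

28.00

Original equilibrium: 42 - 2p = 6p - 30 gives 72 = 8p, so p = 9 and Q = 24.
After the shift, demand is Qd = 42 - 2p and supply is Qs = 6p - 14.
Clearing the new market: 42 - 2p = 6p - 14, so p = 7 and Q = 28.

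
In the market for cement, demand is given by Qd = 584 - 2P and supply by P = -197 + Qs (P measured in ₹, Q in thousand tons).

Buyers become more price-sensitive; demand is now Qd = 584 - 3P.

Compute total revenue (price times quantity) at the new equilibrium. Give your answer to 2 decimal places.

Initially, 584 - 2P = P + 197, so 387 = 3P and P = 129, Q = 326.
The shock moves the curves to Qd = 584 - 3P and Qs = P + 197.
Clearing the new market: 584 - 3P = P + 197, so P = 96.75 and Q = 293.75.
New expenditure = 96.75 × 293.75 = 28420.31.

28420.31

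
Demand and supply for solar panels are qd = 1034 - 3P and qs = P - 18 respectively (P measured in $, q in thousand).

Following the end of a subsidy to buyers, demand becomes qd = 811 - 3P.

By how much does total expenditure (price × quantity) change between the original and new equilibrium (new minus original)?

-25212.9375

Initially, 1034 - 3P = P - 18, so 1052 = 4P and P = 263, q = 245.
The shock moves the curves to qd = 811 - 3P and qs = P - 18.
Clearing the new market: 811 - 3P = P - 18, so P = 207.25 and q = 189.25.
Expenditure moves from 263×245 = 64435 to 207.25×189.25 = 39222.0625; change = -25212.9375.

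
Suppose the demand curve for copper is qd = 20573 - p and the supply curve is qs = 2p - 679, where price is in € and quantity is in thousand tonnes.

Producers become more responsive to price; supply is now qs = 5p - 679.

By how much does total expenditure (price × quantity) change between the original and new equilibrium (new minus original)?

-35232274

Solve the original market: 20573 - p = 2p - 679, hence p = 7084 and q = 13489.
The new curves are qd = 20573 - p (demand) and qs = 5p - 679 (supply).
Equate the new curves: 20573 - p = 5p - 679, giving 21252 = 6p, p = 3542, q = 17031.
Expenditure moves from 7084×13489 = 95556076 to 3542×17031 = 60323802; change = -35232274.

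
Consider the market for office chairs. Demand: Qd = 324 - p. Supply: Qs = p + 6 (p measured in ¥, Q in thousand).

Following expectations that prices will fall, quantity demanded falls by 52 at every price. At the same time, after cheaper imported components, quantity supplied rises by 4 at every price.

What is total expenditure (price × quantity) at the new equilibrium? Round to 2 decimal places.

18471.00

Solve the original market: 324 - p = p + 6, hence p = 159 and Q = 165.
With the change applied: demand Qd = 272 - p, supply Qs = p + 10.
Equate the new curves: 272 - p = p + 10, giving 262 = 2p, p = 131, Q = 141.
New expenditure = 131 × 141 = 18471.00.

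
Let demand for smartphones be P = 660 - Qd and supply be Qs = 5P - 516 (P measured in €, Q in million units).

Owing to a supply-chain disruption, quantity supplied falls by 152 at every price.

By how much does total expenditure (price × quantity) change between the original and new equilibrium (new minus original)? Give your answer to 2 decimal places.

+6147.56

Original equilibrium: 660 - P = 5P - 516 gives 1176 = 6P, so P = 196 and Q = 464.
After the shift, demand is Qd = 660 - P and supply is Qs = 5P - 668.
Setting them equal: 660 - P = 5P - 668 → 1328 = 6P, so P = 664/3 ≈ 221.3333 and Q = 1316/3 ≈ 438.6667.
Expenditure moves from 196×464 = 90944 to 221.3333×438.6667 = 97091.5556; change = +6147.56.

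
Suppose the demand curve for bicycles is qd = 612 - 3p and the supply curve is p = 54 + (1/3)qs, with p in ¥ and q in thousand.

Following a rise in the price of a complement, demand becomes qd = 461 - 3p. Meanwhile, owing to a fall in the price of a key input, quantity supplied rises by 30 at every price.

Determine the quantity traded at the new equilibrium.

164.5

Before the shock: 612 - 3p = 3p - 162 ⇒ 774 = 6p ⇒ p = 129, q = 225.
The new curves are qd = 461 - 3p (demand) and qs = 3p - 132 (supply).
Setting them equal: 461 - 3p = 3p - 132 → 593 = 6p, so p = 593/6 ≈ 98.8333 and q = 164.5.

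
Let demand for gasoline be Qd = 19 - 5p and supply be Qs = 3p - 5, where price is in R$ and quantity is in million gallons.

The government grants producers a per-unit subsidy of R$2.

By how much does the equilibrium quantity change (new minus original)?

Initially, 19 - 5p = 3p - 5, so 24 = 8p and p = 3, Q = 4.
Since sellers receive the price plus the subsidy, the effective supply curve becomes Qs = 3p + 1.
Equate the new curves: 19 - 5p = 3p + 1, giving 18 = 8p, p = 2.25, Q = 7.75.
ΔQ = 7.75 − 4 = +3.75.

+3.75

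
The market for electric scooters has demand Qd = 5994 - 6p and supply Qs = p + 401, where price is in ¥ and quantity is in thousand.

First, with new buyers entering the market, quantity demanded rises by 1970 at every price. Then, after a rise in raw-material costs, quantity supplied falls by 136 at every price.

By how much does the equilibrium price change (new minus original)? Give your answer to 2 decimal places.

+300.86

Before the shock: 5994 - 6p = p + 401 ⇒ 5593 = 7p ⇒ p = 799, Q = 1200.
With the change applied: demand Qd = 7964 - 6p, supply Qs = p + 265.
Equate the new curves: 7964 - 6p = p + 265, giving 7699 = 7p, p = 7699/7 ≈ 1099.8571, Q = 9554/7 ≈ 1364.8571.
Δp = 1099.8571 − 799 = +300.86.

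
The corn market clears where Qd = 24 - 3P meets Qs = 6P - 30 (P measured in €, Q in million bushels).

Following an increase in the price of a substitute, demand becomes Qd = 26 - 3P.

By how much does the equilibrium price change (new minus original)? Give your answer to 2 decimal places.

+0.22

Original equilibrium: 24 - 3P = 6P - 30 gives 54 = 9P, so P = 6 and Q = 6.
With the change applied: demand Qd = 26 - 3P, supply Qs = 6P - 30.
Equate the new curves: 26 - 3P = 6P - 30, giving 56 = 9P, P = 56/9 ≈ 6.2222, Q = 22/3 ≈ 7.3333.
ΔP = 6.2222 − 6 = +0.22.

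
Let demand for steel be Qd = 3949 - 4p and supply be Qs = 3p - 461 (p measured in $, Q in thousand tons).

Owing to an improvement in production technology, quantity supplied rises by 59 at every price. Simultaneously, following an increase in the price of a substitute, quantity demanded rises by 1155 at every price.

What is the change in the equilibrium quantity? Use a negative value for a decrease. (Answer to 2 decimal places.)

+528.71

Solve the original market: 3949 - 4p = 3p - 461, hence p = 630 and Q = 1429.
With the change applied: demand Qd = 5104 - 4p, supply Qs = 3p - 402.
Equate the new curves: 5104 - 4p = 3p - 402, giving 5506 = 7p, p = 5506/7 ≈ 786.5714, Q = 13704/7 ≈ 1957.7143.
ΔQ = 1957.7143 − 1429 = +528.71.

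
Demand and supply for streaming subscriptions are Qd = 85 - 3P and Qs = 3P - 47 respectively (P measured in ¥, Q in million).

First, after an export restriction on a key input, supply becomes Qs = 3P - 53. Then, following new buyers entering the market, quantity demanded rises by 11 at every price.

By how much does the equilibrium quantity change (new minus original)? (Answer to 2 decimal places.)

Solve the original market: 85 - 3P = 3P - 47, hence P = 22 and Q = 19.
The shock moves the curves to Qd = 96 - 3P and Qs = 3P - 53.
Clearing the new market: 96 - 3P = 3P - 53, so P = 149/6 ≈ 24.8333 and Q = 21.5.
ΔQ = 21.5 − 19 = +2.50.

+2.50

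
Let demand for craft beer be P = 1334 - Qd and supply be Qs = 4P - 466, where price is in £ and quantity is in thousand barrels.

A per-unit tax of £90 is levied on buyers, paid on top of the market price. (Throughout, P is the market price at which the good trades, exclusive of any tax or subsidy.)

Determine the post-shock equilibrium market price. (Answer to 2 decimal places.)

342.00

Before the shock: 1334 - P = 4P - 466 ⇒ 1800 = 5P ⇒ P = 360, Q = 974.
Since buyers pay the price plus the tax, the effective demand curve becomes Qd = 1244 - P.
Equate the new curves: 1244 - P = 4P - 466, giving 1710 = 5P, P = 342, Q = 902.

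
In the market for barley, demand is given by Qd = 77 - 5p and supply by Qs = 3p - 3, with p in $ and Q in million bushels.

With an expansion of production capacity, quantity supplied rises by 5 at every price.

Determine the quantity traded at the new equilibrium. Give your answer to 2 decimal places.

Original equilibrium: 77 - 5p = 3p - 3 gives 80 = 8p, so p = 10 and Q = 27.
The new curves are Qd = 77 - 5p (demand) and Qs = 3p + 2 (supply).
Setting them equal: 77 - 5p = 3p + 2 → 75 = 8p, so p = 9.375 and Q = 30.125.

30.13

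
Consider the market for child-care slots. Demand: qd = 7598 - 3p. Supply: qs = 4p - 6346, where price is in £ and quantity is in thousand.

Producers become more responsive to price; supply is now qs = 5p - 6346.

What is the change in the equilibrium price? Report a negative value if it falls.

Before the shock: 7598 - 3p = 4p - 6346 ⇒ 13944 = 7p ⇒ p = 1992, q = 1622.
After the shift, demand is qd = 7598 - 3p and supply is qs = 5p - 6346.
Clearing the new market: 7598 - 3p = 5p - 6346, so p = 1743 and q = 2369.
Δp = 1743 − 1992 = -249.

-249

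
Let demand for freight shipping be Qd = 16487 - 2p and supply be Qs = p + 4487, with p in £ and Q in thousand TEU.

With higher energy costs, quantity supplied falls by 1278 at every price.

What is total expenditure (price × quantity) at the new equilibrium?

33792510

Original equilibrium: 16487 - 2p = p + 4487 gives 12000 = 3p, so p = 4000 and Q = 8487.
With the change applied: demand Qd = 16487 - 2p, supply Qs = p + 3209.
New equilibrium: 16487 - 2p = p + 3209 ⇒ 13278 = 3p ⇒ p = 4426, Q = 7635.
New expenditure = 4426 × 7635 = 33792510.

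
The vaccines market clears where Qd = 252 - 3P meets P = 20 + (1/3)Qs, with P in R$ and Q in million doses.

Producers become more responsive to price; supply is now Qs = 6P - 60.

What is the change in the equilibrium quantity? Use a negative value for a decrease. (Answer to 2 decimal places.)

Solve the original market: 252 - 3P = 3P - 60, hence P = 52 and Q = 96.
After the shift, demand is Qd = 252 - 3P and supply is Qs = 6P - 60.
Equate the new curves: 252 - 3P = 6P - 60, giving 312 = 9P, P = 104/3 ≈ 34.6667, Q = 148.
ΔQ = 148 − 96 = +52.00.

+52.00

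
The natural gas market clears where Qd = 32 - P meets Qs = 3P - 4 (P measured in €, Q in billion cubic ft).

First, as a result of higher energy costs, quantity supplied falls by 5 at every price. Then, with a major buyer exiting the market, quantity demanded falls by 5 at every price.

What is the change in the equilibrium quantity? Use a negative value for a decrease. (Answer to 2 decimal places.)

-5.00

Initially, 32 - P = 3P - 4, so 36 = 4P and P = 9, Q = 23.
After the shift, demand is Qd = 27 - P and supply is Qs = 3P - 9.
Setting them equal: 27 - P = 3P - 9 → 36 = 4P, so P = 9 and Q = 18.
ΔQ = 18 − 23 = -5.00.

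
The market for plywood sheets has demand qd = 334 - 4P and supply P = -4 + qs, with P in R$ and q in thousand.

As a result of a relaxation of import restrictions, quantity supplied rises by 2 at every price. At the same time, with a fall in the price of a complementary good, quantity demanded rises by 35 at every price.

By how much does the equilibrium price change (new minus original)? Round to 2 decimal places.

+6.60

Before the shock: 334 - 4P = P + 4 ⇒ 330 = 5P ⇒ P = 66, q = 70.
The new curves are qd = 369 - 4P (demand) and qs = P + 6 (supply).
Setting them equal: 369 - 4P = P + 6 → 363 = 5P, so P = 72.6 and q = 78.6.
ΔP = 72.6 − 66 = +6.60.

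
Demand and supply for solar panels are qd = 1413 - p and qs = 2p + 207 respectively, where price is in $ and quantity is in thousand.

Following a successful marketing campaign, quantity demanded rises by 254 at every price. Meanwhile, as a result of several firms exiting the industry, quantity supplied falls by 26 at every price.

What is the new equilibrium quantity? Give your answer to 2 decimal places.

1171.67

Initially, 1413 - p = 2p + 207, so 1206 = 3p and p = 402, q = 1011.
The shock moves the curves to qd = 1667 - p and qs = 2p + 181.
Setting them equal: 1667 - p = 2p + 181 → 1486 = 3p, so p = 1486/3 ≈ 495.3333 and q = 3515/3 ≈ 1171.6667.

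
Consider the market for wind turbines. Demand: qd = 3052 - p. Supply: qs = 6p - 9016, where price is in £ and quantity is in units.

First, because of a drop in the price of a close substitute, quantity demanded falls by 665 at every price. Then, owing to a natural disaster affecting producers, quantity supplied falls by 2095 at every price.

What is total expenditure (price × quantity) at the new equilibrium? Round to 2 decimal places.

Original equilibrium: 3052 - p = 6p - 9016 gives 12068 = 7p, so p = 1724 and q = 1328.
With the change applied: demand qd = 2387 - p, supply qs = 6p - 11111.
Setting them equal: 2387 - p = 6p - 11111 → 13498 = 7p, so p = 13498/7 ≈ 1928.2857 and q = 3211/7 ≈ 458.7143.
New expenditure = 1928.2857 × 458.7143 = 884532.20.

884532.20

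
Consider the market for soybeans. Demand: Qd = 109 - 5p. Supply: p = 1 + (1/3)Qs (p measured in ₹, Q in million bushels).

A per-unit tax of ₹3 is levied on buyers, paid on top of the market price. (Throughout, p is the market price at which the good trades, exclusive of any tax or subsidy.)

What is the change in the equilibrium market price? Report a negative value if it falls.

Original equilibrium: 109 - 5p = 3p - 3 gives 112 = 8p, so p = 14 and Q = 39.
Since buyers pay the price plus the tax, the effective demand curve becomes Qd = 94 - 5p.
Equate the new curves: 94 - 5p = 3p - 3, giving 97 = 8p, p = 12.125, Q = 33.375.
Δp = 12.125 − 14 = -1.875.

-1.875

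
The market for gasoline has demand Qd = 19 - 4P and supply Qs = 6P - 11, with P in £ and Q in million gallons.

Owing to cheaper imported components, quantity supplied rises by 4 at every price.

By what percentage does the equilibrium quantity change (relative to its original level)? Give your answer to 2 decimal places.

+22.86

Before the shock: 19 - 4P = 6P - 11 ⇒ 30 = 10P ⇒ P = 3, Q = 7.
The shock moves the curves to Qd = 19 - 4P and Qs = 6P - 7.
Setting them equal: 19 - 4P = 6P - 7 → 26 = 10P, so P = 2.6 and Q = 8.6.
%ΔQ = (8.6 − 7) / 7 × 100 = +22.86%.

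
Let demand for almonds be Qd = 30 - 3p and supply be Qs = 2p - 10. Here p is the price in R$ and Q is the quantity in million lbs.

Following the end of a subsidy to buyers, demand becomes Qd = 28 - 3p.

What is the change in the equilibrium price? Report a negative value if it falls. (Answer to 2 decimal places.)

-0.40

Solve the original market: 30 - 3p = 2p - 10, hence p = 8 and Q = 6.
After the shift, demand is Qd = 28 - 3p and supply is Qs = 2p - 10.
Clearing the new market: 28 - 3p = 2p - 10, so p = 7.6 and Q = 5.2.
Δp = 7.6 − 8 = -0.40.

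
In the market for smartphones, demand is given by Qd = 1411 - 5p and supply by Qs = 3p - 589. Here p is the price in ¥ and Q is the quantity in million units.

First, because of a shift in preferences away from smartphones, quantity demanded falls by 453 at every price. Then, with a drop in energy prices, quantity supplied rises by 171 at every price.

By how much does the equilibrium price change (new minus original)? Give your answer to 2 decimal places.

Solve the original market: 1411 - 5p = 3p - 589, hence p = 250 and Q = 161.
The shock moves the curves to Qd = 958 - 5p and Qs = 3p - 418.
New equilibrium: 958 - 5p = 3p - 418 ⇒ 1376 = 8p ⇒ p = 172, Q = 98.
Δp = 172 − 250 = -78.00.

-78.00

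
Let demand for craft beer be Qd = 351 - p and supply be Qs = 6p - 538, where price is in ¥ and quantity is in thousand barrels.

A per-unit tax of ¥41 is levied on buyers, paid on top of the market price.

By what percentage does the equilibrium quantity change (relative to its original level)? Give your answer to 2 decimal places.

-15.69

Solve the original market: 351 - p = 6p - 538, hence p = 127 and Q = 224.
Since buyers pay the price plus the tax, the effective demand curve becomes Qd = 310 - p.
Clearing the new market: 310 - p = 6p - 538, so p = 848/7 ≈ 121.1429 and Q = 1322/7 ≈ 188.8571.
%ΔQ = (188.8571 − 224) / 224 × 100 = -15.69%.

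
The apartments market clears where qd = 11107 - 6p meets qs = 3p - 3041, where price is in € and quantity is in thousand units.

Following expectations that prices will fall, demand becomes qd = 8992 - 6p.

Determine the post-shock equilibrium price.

Initially, 11107 - 6p = 3p - 3041, so 14148 = 9p and p = 1572, q = 1675.
With the change applied: demand qd = 8992 - 6p, supply qs = 3p - 3041.
Setting them equal: 8992 - 6p = 3p - 3041 → 12033 = 9p, so p = 1337 and q = 970.

1337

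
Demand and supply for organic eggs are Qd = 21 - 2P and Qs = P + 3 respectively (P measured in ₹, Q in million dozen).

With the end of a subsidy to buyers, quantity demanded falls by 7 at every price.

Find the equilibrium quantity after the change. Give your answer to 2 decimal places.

6.67

Solve the original market: 21 - 2P = P + 3, hence P = 6 and Q = 9.
The shock moves the curves to Qd = 14 - 2P and Qs = P + 3.
Clearing the new market: 14 - 2P = P + 3, so P = 11/3 ≈ 3.6667 and Q = 20/3 ≈ 6.6667.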